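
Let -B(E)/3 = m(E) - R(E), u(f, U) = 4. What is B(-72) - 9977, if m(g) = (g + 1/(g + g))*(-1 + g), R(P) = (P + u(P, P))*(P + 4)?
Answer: -569977/48 ≈ -11875.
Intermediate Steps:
R(P) = (4 + P)² (R(P) = (P + 4)*(P + 4) = (4 + P)*(4 + P) = (4 + P)²)
m(g) = (-1 + g)*(g + 1/(2*g)) (m(g) = (g + 1/(2*g))*(-1 + g) = (-1 + g)*(g + 1/(2*g)))
B(E) = 93/2 + 27*E + 3/(2*E) (B(E) = -3*((½ + E² - E - 1/(2*E)) - (16 + E² + 8*E)) = -3*((½ + E² - E - 1/(2*E)) + (-16 - E² - 8*E)) = -3*(-31/2 - 9*E - 1/(2*E)) = 93/2 + 27*E + 3/(2*E))
B(-72) - 9977 = (93/2 + 27*(-72) + (3/2)/(-72)) - 9977 = (93/2 - 1944 + (3/2)*(-1/72)) - 9977 = (93/2 - 1944 - 1/48) - 9977 = -91081/48 - 9977 = -569977/48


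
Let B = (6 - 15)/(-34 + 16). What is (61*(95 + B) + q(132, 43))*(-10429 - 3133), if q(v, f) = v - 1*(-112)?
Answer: -82314559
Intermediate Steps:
B = ½ (B = -9/(-18) = -9*(-1/18) = ½ ≈ 0.50000)
q(v, f) = 112 + v (q(v, f) = v + 112 = 112 + v)
(61*(95 + B) + q(132, 43))*(-10429 - 3133) = (61*(95 + ½) + (112 + 132))*(-10429 - 3133) = (61*(191/2) + 244)*(-13562) = (11651/2 + 244)*(-13562) = (12139/2)*(-13562) = -82314559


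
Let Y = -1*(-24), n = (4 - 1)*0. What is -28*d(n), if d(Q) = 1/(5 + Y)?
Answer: -28/29 ≈ -0.96552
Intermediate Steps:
n = 0 (n = 3*0 = 0)
Y = 24
d(Q) = 1/29 (d(Q) = 1/(5 + 24) = 1/29)
-28*d(n) = -28*1/29 = -28/29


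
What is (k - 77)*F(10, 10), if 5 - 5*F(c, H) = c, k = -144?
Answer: 221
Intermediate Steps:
F(c, H) = 1 - c/5
(k - 77)*F(10, 10) = (-144 - 77)*(1 - 1/5*10) = -221*(1 - 2) = -221*(-1) = 221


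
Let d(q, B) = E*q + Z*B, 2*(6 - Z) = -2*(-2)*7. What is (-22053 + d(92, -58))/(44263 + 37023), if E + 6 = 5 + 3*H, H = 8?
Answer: -19473/81286 ≈ -0.23956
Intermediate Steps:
E = 23 (E = -6 + (5 + 3*8) = -6 + (5 + 24) = -6 + 29 = 23)
Z = -8 (Z = 6 - (-2*(-2))*7/2 = 6 - 2*7 = 6 - ½*28 = 6 - 14 = -8)
d(q, B) = -8*B + 23*q (d(q, B) = 23*q - 8*B = -8*B + 23*q)
(-22053 + d(92, -58))/(44263 + 37023) = (-22053 + (-8*(-58) + 23*92))/(44263 + 37023) = (-22053 + (464 + 2116))/81286 = (-22053 + 2580)*(1/81286) = -19473*1/81286 = -19473/81286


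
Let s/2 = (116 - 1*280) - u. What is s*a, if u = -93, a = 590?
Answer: -83780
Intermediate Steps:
s = -142 (s = 2*((116 - 1*280) - 1*(-93)) = 2*((116 - 280) + 93) = 2*(-164 + 93) = 2*(-71) = -142)
s*a = -142*590 = -83780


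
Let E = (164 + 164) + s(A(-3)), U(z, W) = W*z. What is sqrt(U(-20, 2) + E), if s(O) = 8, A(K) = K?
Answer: 2*sqrt(74) ≈ 17.205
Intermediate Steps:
E = 336 (E = (164 + 164) + 8 = 328 + 8 = 336)
sqrt(U(-20, 2) + E) = sqrt(2*(-20) + 336) = sqrt(-40 + 336) = sqrt(296) = 2*sqrt(74)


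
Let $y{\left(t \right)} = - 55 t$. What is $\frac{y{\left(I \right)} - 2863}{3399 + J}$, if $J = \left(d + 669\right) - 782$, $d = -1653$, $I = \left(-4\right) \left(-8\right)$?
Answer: $- \frac{201}{71} \approx -2.831$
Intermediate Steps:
$I = 32$
$J = -1766$ ($J = \left(-1653 + 669\right) - 782 = -984 - 782 = -1766$)
$\frac{y{\left(I \right)} - 2863}{3399 + J} = \frac{\left(-55\right) 32 - 2863}{3399 - 1766} = \frac{-1760 - 2863}{1633} = \left(-4623\right) \frac{1}{1633} = - \frac{201}{71}$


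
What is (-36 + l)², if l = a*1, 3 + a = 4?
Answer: 1225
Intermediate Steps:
a = 1 (a = -3 + 4 = 1)
l = 1 (l = 1*1 = 1)
(-36 + l)² = (-36 + 1)² = (-35)² = 1225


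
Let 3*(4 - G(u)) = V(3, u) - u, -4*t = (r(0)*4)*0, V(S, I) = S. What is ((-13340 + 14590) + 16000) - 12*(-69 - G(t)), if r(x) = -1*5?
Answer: 18114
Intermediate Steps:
r(x) = -5
t = 0 (t = -(-5*4)*0/4 = -(-5)*0 = -¼*0 = 0)
G(u) = 3 + u/3 (G(u) = 4 - (3 - u)/3 = 4 + (-1 + u/3) = 3 + u/3)
((-13340 + 14590) + 16000) - 12*(-69 - G(t)) = ((-13340 + 14590) + 16000) - 12*(-69 - (3 + (⅓)*0)) = (1250 + 16000) - 12*(-69 - (3 + 0)) = 17250 - 12*(-69 - 1*3) = 17250 - 12*(-69 - 3) = 17250 - 12*(-72) = 17250 - 1*(-864) = 17250 + 864 = 18114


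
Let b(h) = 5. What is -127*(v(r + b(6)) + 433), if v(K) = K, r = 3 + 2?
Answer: -56261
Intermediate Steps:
r = 5
-127*(v(r + b(6)) + 433) = -127*((5 + 5) + 433) = -127*(10 + 433) = -127*443 = -56261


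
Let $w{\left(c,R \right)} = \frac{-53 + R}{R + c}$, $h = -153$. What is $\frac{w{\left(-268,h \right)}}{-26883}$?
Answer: $- \frac{2}{109881} \approx -1.8202 \cdot 10^{-5}$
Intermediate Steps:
$w{\left(c,R \right)} = \frac{-53 + R}{R + c}$
$\frac{w{\left(-268,h \right)}}{-26883} = \frac{\frac{1}{-153 - 268} \left(-53 - 153\right)}{-26883} = \frac{1}{-421} \left(-206\right) \left(- \frac{1}{26883}\right) = \left(- \frac{1}{421}\right) \left(-206\right) \left(- \frac{1}{26883}\right) = \frac{206}{421} \left(- \frac{1}{26883}\right) = - \frac{2}{109881}$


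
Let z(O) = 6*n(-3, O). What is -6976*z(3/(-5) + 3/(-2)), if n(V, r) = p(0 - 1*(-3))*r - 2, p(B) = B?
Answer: 1737024/5 ≈ 3.4741e+5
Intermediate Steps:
n(V, r) = -2 + 3*r (n(V, r) = (0 - 1*(-3))*r - 2 = (0 + 3)*r - 2 = 3*r - 2 = -2 + 3*r)
z(O) = -12 + 18*O (z(O) = 6*(-2 + 3*O) = -12 + 18*O)
-6976*z(3/(-5) + 3/(-2)) = -6976*(-12 + 18*(3/(-5) + 3/(-2))) = -6976*(-12 + 18*(3*(-⅕) + 3*(-½))) = -6976*(-12 + 18*(-⅗ - 3/2)) = -6976*(-12 + 18*(-21/10)) = -6976*(-12 - 189/5) = -6976*(-249/5) = 1737024/5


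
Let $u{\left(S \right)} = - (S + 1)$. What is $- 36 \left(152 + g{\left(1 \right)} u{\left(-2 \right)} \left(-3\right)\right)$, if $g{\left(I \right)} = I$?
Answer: $-5364$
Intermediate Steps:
$u{\left(S \right)} = -1 - S$ ($u{\left(S \right)} = - (1 + S) = -1 - S$)
$- 36 \left(152 + g{\left(1 \right)} u{\left(-2 \right)} \left(-3\right)\right) = - 36 \left(152 + 1 \left(-1 - -2\right) \left(-3\right)\right) = - 36 \left(152 + 1 \left(-1 + 2\right) \left(-3\right)\right) = - 36 \left(152 + 1 \cdot 1 \left(-3\right)\right) = - 36 \left(152 + 1 \left(-3\right)\right) = - 36 \left(152 - 3\right) = \left(-36\right) 149 = -5364$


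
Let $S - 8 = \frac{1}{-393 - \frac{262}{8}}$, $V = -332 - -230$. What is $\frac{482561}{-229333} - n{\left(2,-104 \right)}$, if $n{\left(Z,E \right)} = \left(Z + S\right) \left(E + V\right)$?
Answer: $\frac{1047627995}{509197} \approx 2057.4$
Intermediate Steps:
$V = -102$ ($V = -332 + 230 = -102$)
$S = \frac{13620}{1703}$ ($S = 8 + \frac{1}{-393 - \frac{262}{8}} = 8 + \frac{1}{-393 - \frac{131}{4}} = 8 + \frac{1}{- \frac{1703}{4}} = 8 - \frac{4}{1703} = \frac{13620}{1703} \approx 7.9977$)
$n{\left(Z,E \right)} = \left(-102 + E\right) \left(\frac{13620}{1703} + Z\right)$ ($n{\left(Z,E \right)} = \left(Z + \frac{13620}{1703}\right) \left(E - 102\right) = \left(\frac{13620}{1703} + Z\right) \left(-102 + E\right) = \left(-102 + E\right) \left(\frac{13620}{1703} + Z\right)$)
$\frac{482561}{-229333} - n{\left(2,-104 \right)} = \frac{482561}{-229333} - \left(- \frac{1389240}{1703} - 204 + \frac{13620}{1703} \left(-104\right) - 208\right) = 482561 \left(- \frac{1}{229333}\right) - \left(- \frac{1389240}{1703} - 204 - \frac{108960}{131} - 208\right) = - \frac{8179}{3887} - - \frac{3507356}{1703} = - \frac{8179}{3887} + \frac{3507356}{1703} = \frac{1047627995}{509197}$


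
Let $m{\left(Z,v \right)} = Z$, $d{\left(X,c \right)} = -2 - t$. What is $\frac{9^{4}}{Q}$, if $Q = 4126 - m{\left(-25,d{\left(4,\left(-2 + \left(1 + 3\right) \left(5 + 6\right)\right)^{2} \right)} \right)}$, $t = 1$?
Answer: $\frac{6561}{4151} \approx 1.5806$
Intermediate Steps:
$d{\left(X,c \right)} = -3$ ($d{\left(X,c \right)} = -2 - 1 = -3$)
$Q = 4151$ ($Q = 4126 - -25 = 4126 + 25 = 4151$)
$\frac{9^{4}}{Q} = \frac{9^{4}}{4151} = 6561 \cdot \frac{1}{4151} = \frac{6561}{4151}$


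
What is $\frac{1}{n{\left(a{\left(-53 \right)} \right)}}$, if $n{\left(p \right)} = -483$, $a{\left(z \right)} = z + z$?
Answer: $- \frac{1}{483} \approx -0.0020704$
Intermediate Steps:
$a{\left(z \right)} = 2 z$
$\frac{1}{n{\left(a{\left(-53 \right)} \right)}} = \frac{1}{-483} = - \frac{1}{483}$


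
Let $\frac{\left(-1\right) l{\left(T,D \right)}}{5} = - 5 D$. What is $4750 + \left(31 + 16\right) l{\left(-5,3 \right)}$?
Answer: $8275$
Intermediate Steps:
$l{\left(T,D \right)} = 25 D$ ($l{\left(T,D \right)} = - 5 \left(- 5 D\right) = 25 D$)
$4750 + \left(31 + 16\right) l{\left(-5,3 \right)} = 4750 + \left(31 + 16\right) 25 \cdot 3 = 4750 + 47 \cdot 75 = 4750 + 3525 = 8275$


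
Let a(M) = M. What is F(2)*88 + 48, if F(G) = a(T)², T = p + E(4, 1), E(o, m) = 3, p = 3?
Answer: 3216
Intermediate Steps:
T = 6 (T = 3 + 3 = 6)
F(G) = 36 (F(G) = 6² = 36)
F(2)*88 + 48 = 36*88 + 48 = 3168 + 48 = 3216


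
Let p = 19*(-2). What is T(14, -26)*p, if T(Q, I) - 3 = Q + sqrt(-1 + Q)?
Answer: -646 - 38*sqrt(13) ≈ -783.01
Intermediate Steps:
p = -38
T(Q, I) = 3 + Q + sqrt(-1 + Q) (T(Q, I) = 3 + (Q + sqrt(-1 + Q)) = 3 + Q + sqrt(-1 + Q))
T(14, -26)*p = (3 + 14 + sqrt(-1 + 14))*(-38) = (3 + 14 + sqrt(13))*(-38) = (17 + sqrt(13))*(-38) = -646 - 38*sqrt(13)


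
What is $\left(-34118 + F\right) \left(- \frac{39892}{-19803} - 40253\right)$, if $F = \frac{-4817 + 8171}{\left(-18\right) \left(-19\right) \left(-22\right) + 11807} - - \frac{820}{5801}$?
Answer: $\frac{225221054987261314220}{164006353483} \approx 1.3732 \cdot 10^{9}$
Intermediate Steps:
$F = \frac{22968614}{24845683}$ ($F = \frac{3354}{342 \left(-22\right) + 11807} - \left(-820\right) \frac{1}{5801} = \frac{3354}{-7524 + 11807} - - \frac{820}{5801} = \frac{3354}{4283} + \frac{820}{5801} = \frac{22968614}{24845683} \approx 0.92445$)
$\left(-34118 + F\right) \left(- \frac{39892}{-19803} - 40253\right) = \left(-34118 + \frac{22968614}{24845683}\right) \left(- \frac{39892}{-19803} - 40253\right) = - \frac{847662043980 \left(\left(-39892\right) \left(- \frac{1}{19803}\right) - 40253\right)}{24845683} = - \frac{847662043980 \left(\frac{39892}{19803} - 40253\right)}{24845683} = \left(- \frac{847662043980}{24845683}\right) \left(- \frac{797090267}{19803}\right) = \frac{225221054987261314220}{164006353483}$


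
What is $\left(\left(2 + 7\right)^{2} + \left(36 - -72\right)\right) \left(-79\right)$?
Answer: $-14931$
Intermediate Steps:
$\left(\left(2 + 7\right)^{2} + \left(36 - -72\right)\right) \left(-79\right) = \left(9^{2} + \left(36 + 72\right)\right) \left(-79\right) = \left(81 + 108\right) \left(-79\right) = 189 \left(-79\right) = -14931$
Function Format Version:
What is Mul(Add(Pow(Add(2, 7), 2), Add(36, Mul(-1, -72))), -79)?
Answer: -14931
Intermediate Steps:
Mul(Add(Pow(Add(2, 7), 2), Add(36, Mul(-1, -72))), -79) = Mul(Add(Pow(9, 2), Add(36, 72)), -79) = Mul(Add(81, 108), -79) = Mul(189, -79) = -14931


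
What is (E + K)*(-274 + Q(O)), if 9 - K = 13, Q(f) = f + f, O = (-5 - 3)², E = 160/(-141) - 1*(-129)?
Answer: -2549890/141 ≈ -18084.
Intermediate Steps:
E = 18029/141 (E = 160*(-1/141) + 129 = -160/141 + 129 = 18029/141 ≈ 127.87)
O = 64 (O = (-8)² = 64)
Q(f) = 2*f
K = -4 (K = 9 - 1*13 = 9 - 13 = -4)
(E + K)*(-274 + Q(O)) = (18029/141 - 4)*(-274 + 2*64) = 17465*(-274 + 128)/141 = (17465/141)*(-146) = -2549890/141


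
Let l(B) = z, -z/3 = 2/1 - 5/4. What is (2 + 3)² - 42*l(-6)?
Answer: 239/2 ≈ 119.50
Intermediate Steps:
z = -9/4 (z = -3*(2/1 - 5/4) = -3*(2*1 - 5*¼) = -3*(2 - 5/4) = -3*¾ = -9/4 ≈ -2.2500)
l(B) = -9/4
(2 + 3)² - 42*l(-6) = (2 + 3)² - 42*(-9/4) = 5² + 189/2 = 25 + 189/2 = 239/2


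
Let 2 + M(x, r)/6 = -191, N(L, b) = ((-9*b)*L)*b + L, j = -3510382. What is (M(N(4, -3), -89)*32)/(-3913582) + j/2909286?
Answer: -3407590326577/2846432330613 ≈ -1.1971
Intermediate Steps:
N(L, b) = L - 9*L*b² (N(L, b) = (-9*L*b)*b + L = -9*L*b² + L = L - 9*L*b²)
M(x, r) = -1158 (M(x, r) = -12 + 6*(-191) = -12 - 1146 = -1158)
(M(N(4, -3), -89)*32)/(-3913582) + j/2909286 = -1158*32/(-3913582) - 3510382/2909286 = -37056*(-1/3913582) - 3510382*1/2909286 = 18528/1956791 - 1755191/1454643 = -3407590326577/2846432330613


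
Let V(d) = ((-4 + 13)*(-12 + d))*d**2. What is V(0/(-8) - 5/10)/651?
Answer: -75/1736 ≈ -0.043203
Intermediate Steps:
V(d) = d**2*(-108 + 9*d) (V(d) = (9*(-12 + d))*d**2 = (-108 + 9*d)*d**2 = d**2*(-108 + 9*d))
V(0/(-8) - 5/10)/651 = (9*(0/(-8) - 5/10)**2*(-12 + (0/(-8) - 5/10)))/651 = (9*(0*(-1/8) - 5*1/10)**2*(-12 + (0*(-1/8) - 5*1/10)))*(1/651) = (9*(0 - 1/2)**2*(-12 + (0 - 1/2)))*(1/651) = (9*(-1/2)**2*(-12 - 1/2))*(1/651) = (9*(1/4)*(-25/2))*(1/651) = -225/8*1/651 = -75/1736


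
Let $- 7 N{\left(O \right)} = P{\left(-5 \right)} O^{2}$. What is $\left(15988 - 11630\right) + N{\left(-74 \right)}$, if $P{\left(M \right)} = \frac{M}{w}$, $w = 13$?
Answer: $\frac{423958}{91} \approx 4658.9$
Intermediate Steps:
$P{\left(M \right)} = \frac{M}{13}$
$N{\left(O \right)} = \frac{5 O^{2}}{91}$ ($N{\left(O \right)} = - \frac{\frac{1}{13} \left(-5\right) O^{2}}{7} = - \frac{\left(- \frac{5}{13}\right) O^{2}}{7} = \frac{5 O^{2}}{91}$)
$\left(15988 - 11630\right) + N{\left(-74 \right)} = \left(15988 - 11630\right) + \frac{5 \left(-74\right)^{2}}{91} = 4358 + \frac{5}{91} \cdot 5476 = 4358 + \frac{27380}{91} = \frac{423958}{91}$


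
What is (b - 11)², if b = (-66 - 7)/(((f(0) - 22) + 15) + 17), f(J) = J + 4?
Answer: 51529/196 ≈ 262.90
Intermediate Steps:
f(J) = 4 + J
b = -73/14 (b = (-66 - 7)/((((4 + 0) - 22) + 15) + 17) = -73/(((4 - 22) + 15) + 17) = -73/((-18 + 15) + 17) = -73/(-3 + 17) = -73/14 ≈ -5.2143)
(b - 11)² = (-73/14 - 11)² = (-227/14)² = 51529/196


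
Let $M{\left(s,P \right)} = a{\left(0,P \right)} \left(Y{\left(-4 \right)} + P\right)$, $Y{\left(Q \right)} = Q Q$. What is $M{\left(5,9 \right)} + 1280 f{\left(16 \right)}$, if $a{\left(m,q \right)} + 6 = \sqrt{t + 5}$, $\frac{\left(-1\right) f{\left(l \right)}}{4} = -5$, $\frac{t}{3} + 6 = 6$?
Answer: $25450 + 25 \sqrt{5} \approx 25506.0$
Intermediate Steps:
$t = 0$ ($t = -18 + 3 \cdot 6 = -18 + 18 = 0$)
$f{\left(l \right)} = 20$ ($f{\left(l \right)} = \left(-4\right) \left(-5\right) = 20$)
$a{\left(m,q \right)} = -6 + \sqrt{5}$ ($a{\left(m,q \right)} = -6 + \sqrt{0 + 5} = -6 + \sqrt{5}$)
$Y{\left(Q \right)} = Q^{2}$
$M{\left(s,P \right)} = \left(-6 + \sqrt{5}\right) \left(16 + P\right)$ ($M{\left(s,P \right)} = \left(-6 + \sqrt{5}\right) \left(\left(-4\right)^{2} + P\right) = \left(-6 + \sqrt{5}\right) \left(16 + P\right)$)
$M{\left(5,9 \right)} + 1280 f{\left(16 \right)} = - \left(6 - \sqrt{5}\right) \left(16 + 9\right) + 1280 \cdot 20 = \left(-1\right) \left(6 - \sqrt{5}\right) 25 + 25600 = \left(-150 + 25 \sqrt{5}\right) + 25600 = 25450 + 25 \sqrt{5}$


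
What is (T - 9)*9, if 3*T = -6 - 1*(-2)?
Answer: -93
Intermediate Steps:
T = -4/3 (T = (-6 - 1*(-2))/3 = (-6 + 2)/3 = (1/3)*(-4) = -4/3 ≈ -1.3333)
(T - 9)*9 = (-4/3 - 9)*9 = -31/3*9 = -93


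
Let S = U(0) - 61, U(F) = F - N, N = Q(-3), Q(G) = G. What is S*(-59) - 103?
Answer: 3319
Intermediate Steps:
N = -3
U(F) = 3 + F (U(F) = F - 1*(-3) = F + 3 = 3 + F)
S = -58 (S = (3 + 0) - 61 = 3 - 61 = -58)
S*(-59) - 103 = -58*(-59) - 103 = 3422 - 103 = 3319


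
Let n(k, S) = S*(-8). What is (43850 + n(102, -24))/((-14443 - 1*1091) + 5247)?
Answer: -44042/10287 ≈ -4.2813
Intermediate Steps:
n(k, S) = -8*S
(43850 + n(102, -24))/((-14443 - 1*1091) + 5247) = (43850 - 8*(-24))/((-14443 - 1*1091) + 5247) = (43850 + 192)/((-14443 - 1091) + 5247) = 44042/(-15534 + 5247) = 44042/(-10287) = 44042*(-1/10287) = -44042/10287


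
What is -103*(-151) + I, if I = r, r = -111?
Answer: 15442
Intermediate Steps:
I = -111
-103*(-151) + I = -103*(-151) - 111 = 15553 - 111 = 15442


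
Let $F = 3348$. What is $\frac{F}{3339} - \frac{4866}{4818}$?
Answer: $- \frac{2165}{297913} \approx -0.0072672$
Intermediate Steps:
$\frac{F}{3339} - \frac{4866}{4818} = \frac{3348}{3339} - \frac{4866}{4818} = 3348 \cdot \frac{1}{3339} - \frac{811}{803} = \frac{372}{371} - \frac{811}{803} = - \frac{2165}{297913}$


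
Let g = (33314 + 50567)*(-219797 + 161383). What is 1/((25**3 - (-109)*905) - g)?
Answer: 1/4899939004 ≈ 2.0408e-10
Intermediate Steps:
g = -4899824734 (g = 83881*(-58414) = -4899824734)
1/((25**3 - (-109)*905) - g) = 1/((25**3 - (-109)*905) - 1*(-4899824734)) = 1/((15625 - 1*(-98645)) + 4899824734) = 1/((15625 + 98645) + 4899824734) = 1/(114270 + 4899824734) = 1/4899939004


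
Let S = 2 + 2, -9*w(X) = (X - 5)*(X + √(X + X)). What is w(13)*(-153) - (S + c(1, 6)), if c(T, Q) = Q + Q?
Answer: 1752 + 136*√26 ≈ 2445.5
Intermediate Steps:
c(T, Q) = 2*Q
w(X) = -(-5 + X)*(X + √2*√X)/9 (w(X) = -(X - 5)*(X + √(X + X))/9 = -(-5 + X)*(X + √(2*X))/9 = -(-5 + X)*(X + √2*√X)/9)
S = 4
w(13)*(-153) - (S + c(1, 6)) = (-⅑*13² + (5/9)*13 - √2*13^(3/2)/9 + 5*√2*√13/9)*(-153) - (4 + 2*6) = (-⅑*169 + 65/9 - √2*13*√13/9 + 5*√26/9)*(-153) - (4 + 12) = (-169/9 + 65/9 - 13*√26/9 + 5*√26/9)*(-153) - 1*16 = (-104/9 - 8*√26/9)*(-153) - 16 = (1768 + 136*√26) - 16 = 1752 + 136*√26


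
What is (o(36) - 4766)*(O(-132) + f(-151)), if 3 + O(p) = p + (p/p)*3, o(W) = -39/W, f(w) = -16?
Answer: 2116585/3 ≈ 7.0553e+5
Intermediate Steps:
O(p) = p (O(p) = -3 + (p + (p/p)*3) = -3 + (p + 1*3) = -3 + (p + 3) = -3 + (3 + p) = p)
(o(36) - 4766)*(O(-132) + f(-151)) = (-39/36 - 4766)*(-132 - 16) = (-39*1/36 - 4766)*(-148) = (-13/12 - 4766)*(-148) = -57205/12*(-148) = 2116585/3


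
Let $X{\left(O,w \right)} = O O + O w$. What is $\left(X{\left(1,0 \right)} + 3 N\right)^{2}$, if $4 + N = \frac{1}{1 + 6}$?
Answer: $\frac{5476}{49} \approx 111.76$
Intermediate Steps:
$X{\left(O,w \right)} = O^{2} + O w$
$N = - \frac{27}{7}$ ($N = -4 + \frac{1}{1 + 6} = -4 + \frac{1}{7} = - \frac{27}{7} \approx -3.8571$)
$\left(X{\left(1,0 \right)} + 3 N\right)^{2} = \left(1 \left(1 + 0\right) + 3 \left(- \frac{27}{7}\right)\right)^{2} = \left(1 \cdot 1 - \frac{81}{7}\right)^{2} = \left(1 - \frac{81}{7}\right)^{2} = \left(- \frac{74}{7}\right)^{2} = \frac{5476}{49}$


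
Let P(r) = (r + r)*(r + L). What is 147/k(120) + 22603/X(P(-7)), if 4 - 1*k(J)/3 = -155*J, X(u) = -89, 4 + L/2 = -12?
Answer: -420501851/1655756 ≈ -253.96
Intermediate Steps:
L = -32 (L = -8 + 2*(-12) = -8 - 24 = -32)
P(r) = 2*r*(-32 + r) (P(r) = (r + r)*(r - 32) = (2*r)*(-32 + r) = 2*r*(-32 + r))
k(J) = 12 + 465*J (k(J) = 12 - (-465)*J = 12 + 465*J)
147/k(120) + 22603/X(P(-7)) = 147/(12 + 465*120) + 22603/(-89) = 147/(12 + 55800) + 22603*(-1/89) = 147/55812 - 22603/89 = 147*(1/55812) - 22603/89 = 49/18604 - 22603/89 = -420501851/1655756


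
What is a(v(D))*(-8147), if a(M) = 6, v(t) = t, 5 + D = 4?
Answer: -48882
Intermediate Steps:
D = -1 (D = -5 + 4 = -1)
a(v(D))*(-8147) = 6*(-8147) = -48882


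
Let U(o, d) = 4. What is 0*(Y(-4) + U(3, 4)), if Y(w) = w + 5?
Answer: 0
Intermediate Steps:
Y(w) = 5 + w
0*(Y(-4) + U(3, 4)) = 0*((5 - 4) + 4) = 0*(1 + 4) = 0*5 = 0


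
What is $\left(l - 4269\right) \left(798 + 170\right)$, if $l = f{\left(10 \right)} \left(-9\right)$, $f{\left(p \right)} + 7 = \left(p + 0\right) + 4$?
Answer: $-4193376$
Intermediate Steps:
$f{\left(p \right)} = -3 + p$ ($f{\left(p \right)} = -7 + \left(\left(p + 0\right) + 4\right) = -7 + \left(p + 4\right) = -7 + \left(4 + p\right) = -3 + p$)
$l = -63$ ($l = \left(-3 + 10\right) \left(-9\right) = 7 \left(-9\right) = -63$)
$\left(l - 4269\right) \left(798 + 170\right) = \left(-63 - 4269\right) \left(798 + 170\right) = \left(-4332\right) 968 = -4193376$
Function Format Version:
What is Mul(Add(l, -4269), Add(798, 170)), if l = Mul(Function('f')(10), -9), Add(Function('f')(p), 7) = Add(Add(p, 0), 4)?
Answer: -4193376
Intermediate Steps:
Function('f')(p) = Add(-3, p) (Function('f')(p) = Add(-7, Add(Add(p, 0), 4)) = Add(-7, Add(p, 4)) = Add(-7, Add(4, p)) = Add(-3, p))
l = -63 (l = Mul(Add(-3, 10), -9) = Mul(7, -9) = -63)
Mul(Add(l, -4269), Add(798, 170)) = Mul(Add(-63, -4269), Add(798, 170)) = Mul(-4332, 968) = -4193376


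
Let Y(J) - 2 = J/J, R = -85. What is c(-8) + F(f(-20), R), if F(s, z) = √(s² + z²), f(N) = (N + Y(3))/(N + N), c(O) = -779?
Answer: -779 + 17*√40001/40 ≈ -694.00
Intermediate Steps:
Y(J) = 3 (Y(J) = 2 + J/J = 2 + 1 = 3)
f(N) = (3 + N)/(2*N) (f(N) = (N + 3)/(N + N) = (3 + N)/((2*N)) = (3 + N)*(1/(2*N)) = (3 + N)/(2*N))
c(-8) + F(f(-20), R) = -779 + √(((½)*(3 - 20)/(-20))² + (-85)²) = -779 + √(((½)*(-1/20)*(-17))² + 7225) = -779 + √((17/40)² + 7225) = -779 + √(289/1600 + 7225) = -779 + √(11560289/1600) = -779 + 17*√40001/40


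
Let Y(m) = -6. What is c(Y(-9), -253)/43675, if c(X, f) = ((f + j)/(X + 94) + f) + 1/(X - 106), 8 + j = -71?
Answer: -63271/10761520 ≈ -0.0058794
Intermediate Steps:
j = -79 (j = -8 - 71 = -79)
c(X, f) = f + 1/(-106 + X) + (-79 + f)/(94 + X) (c(X, f) = ((f - 79)/(X + 94) + f) + 1/(X - 106) = ((-79 + f)/(94 + X) + f) + 1/(-106 + X) = (f + (-79 + f)/(94 + X)) + 1/(-106 + X) = f + 1/(-106 + X) + (-79 + f)/(94 + X))
c(Y(-9), -253)/43675 = ((-8468 + 78*(-6) + 10070*(-253) - 1*(-253)*(-6)² + 11*(-6)*(-253))/(9964 - 1*(-6)² + 12*(-6)))/43675 = ((-8468 - 468 - 2547710 - 1*(-253)*36 + 16698)/(9964 - 1*36 - 72))*(1/43675) = ((-8468 - 468 - 2547710 + 9108 + 16698)/(9964 - 36 - 72))*(1/43675) = (-2530840/9856)*(1/43675) = ((1/9856)*(-2530840))*(1/43675) = -316355/1232*1/43675 = -63271/10761520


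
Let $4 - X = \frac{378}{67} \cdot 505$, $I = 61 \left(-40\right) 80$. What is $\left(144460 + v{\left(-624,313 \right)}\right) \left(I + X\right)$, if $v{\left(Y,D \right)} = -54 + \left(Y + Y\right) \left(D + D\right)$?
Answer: $\frac{8450270508524}{67} \approx 1.2612 \cdot 10^{11}$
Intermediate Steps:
$I = -195200$ ($I = \left(-2440\right) 80 = -195200$)
$X = - \frac{190622}{67}$ ($X = 4 - \frac{378}{67} \cdot 505 = 4 - \frac{190890}{67} = - \frac{190622}{67} \approx -2845.1$)
$v{\left(Y,D \right)} = -54 + 4 D Y$ ($v{\left(Y,D \right)} = -54 + 2 Y 2 D = -54 + 4 D Y$)
$\left(144460 + v{\left(-624,313 \right)}\right) \left(I + X\right) = \left(144460 + \left(-54 + 4 \cdot 313 \left(-624\right)\right)\right) \left(-195200 - \frac{190622}{67}\right) = \left(144460 - 781302\right) \left(- \frac{13269022}{67}\right) = \left(-636842\right) \left(- \frac{13269022}{67}\right) = \frac{8450270508524}{67}$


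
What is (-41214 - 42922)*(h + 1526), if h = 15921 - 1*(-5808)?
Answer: -1956582680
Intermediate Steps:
h = 21729 (h = 15921 + 5808 = 21729)
(-41214 - 42922)*(h + 1526) = (-41214 - 42922)*(21729 + 1526) = -84136*23255 = -1956582680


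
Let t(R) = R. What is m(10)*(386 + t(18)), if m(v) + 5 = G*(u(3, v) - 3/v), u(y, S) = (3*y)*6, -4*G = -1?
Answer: 34037/10 ≈ 3403.7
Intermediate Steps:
G = ¼ (G = -¼*(-1) = ¼ ≈ 0.25000)
u(y, S) = 18*y
m(v) = 17/2 - 3/(4*v) (m(v) = -5 + (18*3 - 3/v)/4 = -5 + (54 - 3/v)/4 = -5 + (27/2 - 3/(4*v)) = 17/2 - 3/(4*v))
m(10)*(386 + t(18)) = ((¼)*(-3 + 34*10)/10)*(386 + 18) = ((¼)*(⅒)*(-3 + 340))*404 = ((¼)*(⅒)*337)*404 = (337/40)*404 = 34037/10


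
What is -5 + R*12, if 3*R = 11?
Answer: 39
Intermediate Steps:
R = 11/3 (R = (1/3)*11 = 11/3 ≈ 3.6667)
-5 + R*12 = -5 + (11/3)*12 = -5 + 44 = 39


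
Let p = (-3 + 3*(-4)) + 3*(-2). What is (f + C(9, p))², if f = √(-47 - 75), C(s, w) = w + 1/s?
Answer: 25462/81 - 376*I*√122/9 ≈ 314.35 - 461.45*I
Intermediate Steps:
p = -21 (p = (-3 - 12) - 6 = -15 - 6 = -21)
f = I*√122 (f = √(-122) = I*√122 ≈ 11.045*I)
(f + C(9, p))² = (I*√122 + (-21 + 1/9))² = (I*√122 + (-21 + ⅑))² = (I*√122 - 188/9)² = (-188/9 + I*√122)²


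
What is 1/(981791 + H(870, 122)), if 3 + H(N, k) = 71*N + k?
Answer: 1/1043680 ≈ 9.5815e-7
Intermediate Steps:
H(N, k) = -3 + k + 71*N (H(N, k) = -3 + (71*N + k) = -3 + (k + 71*N) = -3 + k + 71*N)
1/(981791 + H(870, 122)) = 1/(981791 + (-3 + 122 + 71*870)) = 1/(981791 + (-3 + 122 + 61770)) = 1/(981791 + 61889) = 1/1043680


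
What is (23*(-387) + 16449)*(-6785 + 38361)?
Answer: 238335648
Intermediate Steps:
(23*(-387) + 16449)*(-6785 + 38361) = (-8901 + 16449)*31576 = 7548*31576 = 238335648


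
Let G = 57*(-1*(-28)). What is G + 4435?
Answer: 6031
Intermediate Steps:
G = 1596 (G = 57*28 = 1596)
G + 4435 = 1596 + 4435 = 6031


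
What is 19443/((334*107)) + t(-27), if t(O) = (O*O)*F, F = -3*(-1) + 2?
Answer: 130284453/35738 ≈ 3645.5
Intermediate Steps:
F = 5 (F = 3 + 2 = 5)
t(O) = 5*O² (t(O) = (O*O)*5 = O²*5 = 5*O²)
19443/((334*107)) + t(-27) = 19443/((334*107)) + 5*(-27)² = 19443/35738 + 5*729 = 19443*(1/35738) + 3645 = 19443/35738 + 3645 = 130284453/35738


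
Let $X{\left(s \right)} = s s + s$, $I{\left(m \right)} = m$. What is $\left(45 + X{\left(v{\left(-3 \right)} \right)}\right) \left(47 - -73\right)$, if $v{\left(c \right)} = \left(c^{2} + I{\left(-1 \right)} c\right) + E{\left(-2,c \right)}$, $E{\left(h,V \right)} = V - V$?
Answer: $24120$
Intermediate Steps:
$E{\left(h,V \right)} = 0$
$v{\left(c \right)} = c^{2} - c$ ($v{\left(c \right)} = \left(c^{2} - c\right) + 0 = c^{2} - c$)
$X{\left(s \right)} = s + s^{2}$ ($X{\left(s \right)} = s^{2} + s = s + s^{2}$)
$\left(45 + X{\left(v{\left(-3 \right)} \right)}\right) \left(47 - -73\right) = \left(45 + - 3 \left(-1 - 3\right) \left(1 - 3 \left(-1 - 3\right)\right)\right) \left(47 - -73\right) = \left(45 + \left(-3\right) \left(-4\right) \left(1 - -12\right)\right) \left(47 + 73\right) = \left(45 + 12 \left(1 + 12\right)\right) 120 = \left(45 + 12 \cdot 13\right) 120 = \left(45 + 156\right) 120 = 201 \cdot 120 = 24120$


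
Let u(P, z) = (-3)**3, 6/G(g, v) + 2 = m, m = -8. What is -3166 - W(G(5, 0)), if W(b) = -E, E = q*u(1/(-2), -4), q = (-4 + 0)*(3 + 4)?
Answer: -2410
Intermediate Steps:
G(g, v) = -3/5 (G(g, v) = 6/(-2 - 8) = 6/(-10) = 6*(-1/10) = -3/5)
u(P, z) = -27
q = -28 (q = -4*7 = -28)
E = 756 (E = -28*(-27) = 756)
W(b) = -756 (W(b) = -1*756 = -756)
-3166 - W(G(5, 0)) = -3166 - 1*(-756) = -3166 + 756 = -2410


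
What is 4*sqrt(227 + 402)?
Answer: 4*sqrt(629) ≈ 100.32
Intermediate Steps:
4*sqrt(227 + 402) = 4*sqrt(629)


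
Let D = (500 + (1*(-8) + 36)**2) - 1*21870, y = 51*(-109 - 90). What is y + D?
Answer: -30735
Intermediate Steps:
y = -10149 (y = 51*(-199) = -10149)
D = -20586 (D = (500 + (-8 + 36)**2) - 21870 = (500 + 28**2) - 21870 = (500 + 784) - 21870 = 1284 - 21870 = -20586)
y + D = -10149 - 20586 = -30735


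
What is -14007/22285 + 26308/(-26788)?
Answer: -240373324/149242645 ≈ -1.6106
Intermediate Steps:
-14007/22285 + 26308/(-26788) = -14007*1/22285 + 26308*(-1/26788) = -14007/22285 - 6577/6697 = -240373324/149242645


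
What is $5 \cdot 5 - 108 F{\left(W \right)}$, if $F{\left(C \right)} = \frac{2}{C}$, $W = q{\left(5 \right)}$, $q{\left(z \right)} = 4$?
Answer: $-29$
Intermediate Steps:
$W = 4$
$5 \cdot 5 - 108 F{\left(W \right)} = 5 \cdot 5 - 108 \cdot \frac{2}{4} = 25 - 108 \cdot 2 \cdot \frac{1}{4} = 25 - 54 = -29$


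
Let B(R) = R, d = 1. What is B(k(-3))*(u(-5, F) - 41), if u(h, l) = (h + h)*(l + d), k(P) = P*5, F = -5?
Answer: 15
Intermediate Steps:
k(P) = 5*P
u(h, l) = 2*h*(1 + l) (u(h, l) = (h + h)*(l + 1) = (2*h)*(1 + l) = 2*h*(1 + l))
B(k(-3))*(u(-5, F) - 41) = (5*(-3))*(2*(-5)*(1 - 5) - 41) = -15*(2*(-5)*(-4) - 41) = -15*(40 - 41) = -15*(-1) = 15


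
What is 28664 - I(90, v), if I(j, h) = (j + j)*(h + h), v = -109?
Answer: 67904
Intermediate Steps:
I(j, h) = 4*h*j (I(j, h) = (2*j)*(2*h) = 4*h*j)
28664 - I(90, v) = 28664 - 4*(-109)*90 = 28664 - 1*(-39240) = 28664 + 39240 = 67904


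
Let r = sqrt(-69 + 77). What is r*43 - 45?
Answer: -45 + 86*sqrt(2) ≈ 76.622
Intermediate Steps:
r = 2*sqrt(2) (r = sqrt(8) = 2*sqrt(2) ≈ 2.8284)
r*43 - 45 = (2*sqrt(2))*43 - 45 = 86*sqrt(2) - 45 = -45 + 86*sqrt(2)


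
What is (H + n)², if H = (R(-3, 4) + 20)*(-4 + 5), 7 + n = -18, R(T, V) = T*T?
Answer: 16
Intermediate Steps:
R(T, V) = T²
n = -25 (n = -7 - 18 = -25)
H = 29 (H = ((-3)² + 20)*(-4 + 5) = (9 + 20)*1 = 29*1 = 29)
(H + n)² = (29 - 25)² = 4² = 16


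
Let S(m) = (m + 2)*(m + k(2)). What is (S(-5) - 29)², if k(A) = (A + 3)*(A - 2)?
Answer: 196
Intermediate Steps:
k(A) = (-2 + A)*(3 + A) (k(A) = (3 + A)*(-2 + A) = (-2 + A)*(3 + A))
S(m) = m*(2 + m) (S(m) = (m + 2)*(m + (-6 + 2 + 2²)) = (2 + m)*(m + (-6 + 2 + 4)) = (2 + m)*(m + 0) = (2 + m)*m = m*(2 + m))
(S(-5) - 29)² = (-5*(2 - 5) - 29)² = (-5*(-3) - 29)² = (15 - 29)² = (-14)² = 196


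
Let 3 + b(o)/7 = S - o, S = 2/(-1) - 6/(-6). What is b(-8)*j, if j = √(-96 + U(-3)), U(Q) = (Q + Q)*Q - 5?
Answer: 28*I*√83 ≈ 255.09*I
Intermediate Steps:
U(Q) = -5 + 2*Q² (U(Q) = (2*Q)*Q - 5 = 2*Q² - 5 = -5 + 2*Q²)
S = -1 (S = 2*(-1) - 6*(-⅙) = -2 + 1 = -1)
b(o) = -28 - 7*o (b(o) = -21 + 7*(-1 - o) = -21 + (-7 - 7*o) = -28 - 7*o)
j = I*√83 (j = √(-96 + (-5 + 2*(-3)²)) = √(-96 + (-5 + 2*9)) = √(-96 + (-5 + 18)) = √(-96 + 13) = √(-83) = I*√83 ≈ 9.1104*I)
b(-8)*j = (-28 - 7*(-8))*(I*√83) = (-28 + 56)*(I*√83) = 28*(I*√83) = 28*I*√83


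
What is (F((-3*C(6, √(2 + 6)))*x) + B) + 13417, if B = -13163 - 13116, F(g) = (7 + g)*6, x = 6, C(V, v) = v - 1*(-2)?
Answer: -13036 - 216*√2 ≈ -13341.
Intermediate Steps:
C(V, v) = 2 + v (C(V, v) = v + 2 = 2 + v)
F(g) = 42 + 6*g
B = -26279
(F((-3*C(6, √(2 + 6)))*x) + B) + 13417 = ((42 + 6*(-3*(2 + √(2 + 6))*6)) - 26279) + 13417 = ((42 + 6*(-3*(2 + √8)*6)) - 26279) + 13417 = ((42 + 6*(-3*(2 + 2*√2)*6)) - 26279) + 13417 = ((42 + 6*((-6 - 6*√2)*6)) - 26279) + 13417 = ((42 + 6*(-36 - 36*√2)) - 26279) + 13417 = ((42 + (-216 - 216*√2)) - 26279) + 13417 = ((-174 - 216*√2) - 26279) + 13417 = (-26453 - 216*√2) + 13417 = -13036 - 216*√2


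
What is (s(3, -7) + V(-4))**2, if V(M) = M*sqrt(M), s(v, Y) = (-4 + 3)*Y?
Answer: (7 - 8*I)**2 ≈ -15.0 - 112.0*I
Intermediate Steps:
s(v, Y) = -Y
V(M) = M**(3/2)
(s(3, -7) + V(-4))**2 = (-1*(-7) + (-4)**(3/2))**2 = (7 - 8*I)**2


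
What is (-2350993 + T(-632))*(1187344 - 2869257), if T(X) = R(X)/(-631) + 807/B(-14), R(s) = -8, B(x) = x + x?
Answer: 69863055485955421/17668 ≈ 3.9542e+12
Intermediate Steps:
B(x) = 2*x
T(X) = -508993/17668 (T(X) = -8/(-631) + 807/((2*(-14))) = -8*(-1/631) + 807/(-28) = 8/631 + 807*(-1/28) = 8/631 - 807/28 = -508993/17668)
(-2350993 + T(-632))*(1187344 - 2869257) = (-2350993 - 508993/17668)*(1187344 - 2869257) = -41537853317/17668*(-1681913) = 69863055485955421/17668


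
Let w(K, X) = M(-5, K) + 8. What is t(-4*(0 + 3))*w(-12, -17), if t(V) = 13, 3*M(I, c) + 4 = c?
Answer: 104/3 ≈ 34.667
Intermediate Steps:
M(I, c) = -4/3 + c/3
w(K, X) = 20/3 + K/3 (w(K, X) = (-4/3 + K/3) + 8 = 20/3 + K/3)
t(-4*(0 + 3))*w(-12, -17) = 13*(20/3 + (⅓)*(-12)) = 13*(20/3 - 4) = 13*(8/3) = 104/3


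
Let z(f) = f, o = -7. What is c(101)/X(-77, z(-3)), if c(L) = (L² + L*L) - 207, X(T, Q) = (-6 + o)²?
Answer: 20195/169 ≈ 119.50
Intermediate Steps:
X(T, Q) = 169 (X(T, Q) = (-6 - 7)² = (-13)² = 169)
c(L) = -207 + 2*L² (c(L) = (L² + L²) - 207 = 2*L² - 207 = -207 + 2*L²)
c(101)/X(-77, z(-3)) = (-207 + 2*101²)/169 = (-207 + 2*10201)*(1/169) = (-207 + 20402)*(1/169) = 20195*(1/169) = 20195/169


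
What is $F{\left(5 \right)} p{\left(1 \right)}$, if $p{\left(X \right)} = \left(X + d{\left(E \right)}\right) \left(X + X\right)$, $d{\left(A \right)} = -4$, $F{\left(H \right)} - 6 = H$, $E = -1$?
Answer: $-66$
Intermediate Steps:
$F{\left(H \right)} = 6 + H$
$p{\left(X \right)} = 2 X \left(-4 + X\right)$ ($p{\left(X \right)} = \left(X - 4\right) \left(X + X\right) = \left(-4 + X\right) 2 X = 2 X \left(-4 + X\right)$)
$F{\left(5 \right)} p{\left(1 \right)} = \left(6 + 5\right) 2 \cdot 1 \left(-4 + 1\right) = 11 \cdot 2 \cdot 1 \left(-3\right) = 11 \left(-6\right) = -66$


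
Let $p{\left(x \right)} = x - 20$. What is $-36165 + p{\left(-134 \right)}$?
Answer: $-36319$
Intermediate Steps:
$p{\left(x \right)} = -20 + x$ ($p{\left(x \right)} = x - 20 = -20 + x$)
$-36165 + p{\left(-134 \right)} = -36165 - 154 = -36319$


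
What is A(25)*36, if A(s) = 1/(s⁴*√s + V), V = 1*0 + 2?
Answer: 36/1953127 ≈ 1.8432e-5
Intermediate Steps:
V = 2 (V = 0 + 2 = 2)
A(s) = 1/(2 + s^(9/2)) (A(s) = 1/(s⁴*√s + 2) = 1/(s^(9/2) + 2) = 1/(2 + s^(9/2)))
A(25)*36 = 36/(2 + 25^(9/2)) = 36/(2 + 1953125) = 36/1953127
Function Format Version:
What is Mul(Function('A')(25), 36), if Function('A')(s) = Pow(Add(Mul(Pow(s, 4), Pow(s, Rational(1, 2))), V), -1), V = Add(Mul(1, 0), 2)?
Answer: Rational(36, 1953127) ≈ 1.8432e-5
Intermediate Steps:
V = 2 (V = Add(0, 2) = 2)
Function('A')(s) = Pow(Add(2, Pow(s, Rational(9, 2))), -1) (Function('A')(s) = Pow(Add(Mul(Pow(s, 4), Pow(s, Rational(1, 2))), 2), -1) = Pow(Add(Pow(s, Rational(9, 2)), 2), -1) = Pow(Add(2, Pow(s, Rational(9, 2))), -1))
Mul(Function('A')(25), 36) = Mul(Pow(Add(2, Pow(25, Rational(9, 2))), -1), 36) = Mul(Pow(Add(2, 1953125), -1), 36) = Mul(Pow(1953127, -1), 36) = Mul(Rational(1, 1953127), 36) = Rational(36, 1953127)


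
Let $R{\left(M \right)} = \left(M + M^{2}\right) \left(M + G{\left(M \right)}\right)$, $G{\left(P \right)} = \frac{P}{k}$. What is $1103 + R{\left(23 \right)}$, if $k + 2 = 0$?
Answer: $7451$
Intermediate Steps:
$k = -2$ ($k = -2 + 0 = -2$)
$G{\left(P \right)} = - \frac{P}{2}$ ($G{\left(P \right)} = \frac{P}{-2} = P \left(- \frac{1}{2}\right) = - \frac{P}{2}$)
$R{\left(M \right)} = \frac{M \left(M + M^{2}\right)}{2}$ ($R{\left(M \right)} = \left(M + M^{2}\right) \left(M - \frac{M}{2}\right) = \left(M + M^{2}\right) \frac{M}{2} = \frac{M \left(M + M^{2}\right)}{2}$)
$1103 + R{\left(23 \right)} = 1103 + \frac{23^{2} \left(1 + 23\right)}{2} = 1103 + \frac{1}{2} \cdot 529 \cdot 24 = 1103 + 6348 = 7451$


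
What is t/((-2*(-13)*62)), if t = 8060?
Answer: 5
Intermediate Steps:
t/((-2*(-13)*62)) = 8060/((-2*(-13)*62)) = 8060/((26*62)) = 8060/1612 = 8060*(1/1612) = 5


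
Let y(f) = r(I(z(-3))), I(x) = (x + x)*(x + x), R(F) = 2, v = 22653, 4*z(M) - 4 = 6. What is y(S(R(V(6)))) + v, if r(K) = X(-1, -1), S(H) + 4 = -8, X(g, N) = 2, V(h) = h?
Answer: 22655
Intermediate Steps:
z(M) = 5/2 (z(M) = 1 + (1/4)*6 = 1 + 3/2 = 5/2)
I(x) = 4*x**2 (I(x) = (2*x)*(2*x) = 4*x**2)
S(H) = -12 (S(H) = -4 - 8 = -12)
r(K) = 2
y(f) = 2
y(S(R(V(6)))) + v = 2 + 22653 = 22655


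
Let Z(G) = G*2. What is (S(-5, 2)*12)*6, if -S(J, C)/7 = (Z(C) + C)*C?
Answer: -6048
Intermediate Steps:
Z(G) = 2*G
S(J, C) = -21*C**2 (S(J, C) = -7*(2*C + C)*C = -7*3*C*C = -21*C**2)
(S(-5, 2)*12)*6 = (-21*2**2*12)*6 = (-21*4*12)*6 = -84*12*6 = -1008*6 = -6048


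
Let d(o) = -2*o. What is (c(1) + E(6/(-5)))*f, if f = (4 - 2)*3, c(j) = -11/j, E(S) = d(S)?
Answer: -258/5 ≈ -51.600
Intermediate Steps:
E(S) = -2*S
f = 6 (f = 2*3 = 6)
(c(1) + E(6/(-5)))*f = (-11/1 - 12/(-5))*6 = (-11*1 - 12*(-1)/5)*6 = (-11 - 2*(-6/5))*6 = (-11 + 12/5)*6 = -43/5*6 = -258/5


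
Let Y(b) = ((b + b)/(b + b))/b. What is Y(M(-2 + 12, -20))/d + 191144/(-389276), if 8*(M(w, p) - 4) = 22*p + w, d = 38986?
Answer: -185367201740/377510814133 ≈ -0.49102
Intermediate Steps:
M(w, p) = 4 + w/8 + 11*p/4 (M(w, p) = 4 + (22*p + w)/8 = 4 + (w + 22*p)/8 = 4 + (w/8 + 11*p/4) = 4 + w/8 + 11*p/4)
Y(b) = 1/b (Y(b) = ((2*b)/((2*b)))/b = ((2*b)*(1/(2*b)))/b = 1/b)
Y(M(-2 + 12, -20))/d + 191144/(-389276) = 1/((4 + (-2 + 12)/8 + (11/4)*(-20))*38986) + 191144/(-389276) = (1/38986)/(4 + (⅛)*10 - 55) + 191144*(-1/389276) = (1/38986)/(4 + 5/4 - 55) - 47786/97319 = (1/38986)/(-199/4) - 47786/97319 = -4/199*1/38986 - 47786/97319 = -2/3879107 - 47786/97319 = -185367201740/377510814133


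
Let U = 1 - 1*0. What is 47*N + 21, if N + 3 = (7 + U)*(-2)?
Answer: -872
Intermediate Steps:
U = 1 (U = 1 + 0 = 1)
N = -19 (N = -3 + (7 + 1)*(-2) = -3 + 8*(-2) = -3 - 16 = -19)
47*N + 21 = 47*(-19) + 21 = -893 + 21 = -872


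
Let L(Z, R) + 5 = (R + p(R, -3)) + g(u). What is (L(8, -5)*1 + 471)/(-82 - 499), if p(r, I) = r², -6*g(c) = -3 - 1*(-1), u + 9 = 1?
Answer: -1459/1743 ≈ -0.83706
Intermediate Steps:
u = -8 (u = -9 + 1 = -8)
g(c) = ⅓ (g(c) = -(-3 - 1*(-1))/6 = -(-3 + 1)/6 = -⅙*(-2) = ⅓)
L(Z, R) = -14/3 + R + R² (L(Z, R) = -5 + ((R + R²) + ⅓) = -5 + (⅓ + R + R²) = -14/3 + R + R²)
(L(8, -5)*1 + 471)/(-82 - 499) = ((-14/3 - 5 + (-5)²)*1 + 471)/(-82 - 499) = ((-14/3 - 5 + 25)*1 + 471)/(-581) = ((46/3)*1 + 471)*(-1/581) = (46/3 + 471)*(-1/581) = (1459/3)*(-1/581) = -1459/1743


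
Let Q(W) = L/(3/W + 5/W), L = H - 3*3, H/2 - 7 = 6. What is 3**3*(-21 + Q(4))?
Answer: -675/2 ≈ -337.50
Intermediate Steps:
H = 26 (H = 14 + 2*6 = 14 + 12 = 26)
L = 17 (L = 26 - 3*3 = 26 - 9 = 17)
Q(W) = 17*W/8 (Q(W) = 17/(3/W + 5/W) = 17/((8/W)) = 17*(W/8) = 17*W/8)
3**3*(-21 + Q(4)) = 3**3*(-21 + (17/8)*4) = 27*(-21 + 17/2) = 27*(-25/2) = -675/2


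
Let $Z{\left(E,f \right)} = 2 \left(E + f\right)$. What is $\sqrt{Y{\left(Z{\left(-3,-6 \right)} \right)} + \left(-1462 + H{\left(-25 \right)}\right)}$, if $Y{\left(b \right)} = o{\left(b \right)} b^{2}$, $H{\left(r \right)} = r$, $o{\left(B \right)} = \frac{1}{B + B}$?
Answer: $2 i \sqrt{374} \approx 38.678 i$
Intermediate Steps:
$o{\left(B \right)} = \frac{1}{2 B}$
$Z{\left(E,f \right)} = 2 E + 2 f$
$Y{\left(b \right)} = \frac{b}{2}$ ($Y{\left(b \right)} = \frac{1}{2 b} b^{2} = \frac{b}{2}$)
$\sqrt{Y{\left(Z{\left(-3,-6 \right)} \right)} + \left(-1462 + H{\left(-25 \right)}\right)} = \sqrt{\frac{2 \left(-3\right) + 2 \left(-6\right)}{2} - 1487} = \sqrt{\frac{-6 - 12}{2} - 1487} = \sqrt{\frac{1}{2} \left(-18\right) - 1487} = \sqrt{-9 - 1487} = \sqrt{-1496} = 2 i \sqrt{374}$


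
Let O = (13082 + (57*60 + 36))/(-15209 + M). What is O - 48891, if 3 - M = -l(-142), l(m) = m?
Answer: -375197803/7674 ≈ -48892.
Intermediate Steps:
M = -139 (M = 3 - (-1)*(-142) = 3 - 1*142 = 3 - 142 = -139)
O = -8269/7674 (O = (13082 + (57*60 + 36))/(-15209 - 139) = (13082 + (3420 + 36))/(-15348) = (13082 + 3456)*(-1/15348) = 16538*(-1/15348) = -8269/7674 ≈ -1.0775)
O - 48891 = -8269/7674 - 48891 = -375197803/7674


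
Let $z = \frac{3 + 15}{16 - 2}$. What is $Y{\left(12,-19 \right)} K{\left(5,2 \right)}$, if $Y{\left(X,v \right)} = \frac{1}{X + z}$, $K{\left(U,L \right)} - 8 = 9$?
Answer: $\frac{119}{93} \approx 1.2796$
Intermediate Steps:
$K{\left(U,L \right)} = 17$ ($K{\left(U,L \right)} = 8 + 9 = 17$)
$z = \frac{9}{7}$ ($z = \frac{18}{14} = 18 \cdot \frac{1}{14} = \frac{9}{7} \approx 1.2857$)
$Y{\left(X,v \right)} = \frac{1}{\frac{9}{7} + X}$ ($Y{\left(X,v \right)} = \frac{1}{X + \frac{9}{7}} = \frac{1}{\frac{9}{7} + X}$)
$Y{\left(12,-19 \right)} K{\left(5,2 \right)} = \frac{7}{9 + 7 \cdot 12} \cdot 17 = \frac{7}{9 + 84} \cdot 17 = \frac{7}{93} \cdot 17 = \frac{119}{93}$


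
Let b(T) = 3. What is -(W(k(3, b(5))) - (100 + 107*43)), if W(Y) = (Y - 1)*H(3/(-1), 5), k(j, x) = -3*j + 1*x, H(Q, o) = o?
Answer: 4736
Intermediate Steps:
k(j, x) = x - 3*j (k(j, x) = -3*j + x = x - 3*j)
W(Y) = -5 + 5*Y (W(Y) = (Y - 1)*5 = (-1 + Y)*5 = -5 + 5*Y)
-(W(k(3, b(5))) - (100 + 107*43)) = -((-5 + 5*(3 - 3*3)) - (100 + 107*43)) = -((-5 + 5*(3 - 9)) - (100 + 4601)) = -((-5 + 5*(-6)) - 1*4701) = -((-5 - 30) - 4701) = -(-35 - 4701) = -1*(-4736) = 4736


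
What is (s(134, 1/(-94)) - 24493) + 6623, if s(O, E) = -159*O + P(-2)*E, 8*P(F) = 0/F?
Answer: -39176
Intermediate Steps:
P(F) = 0 (P(F) = (0/F)/8 = (⅛)*0 = 0)
s(O, E) = -159*O (s(O, E) = -159*O + 0*E = -159*O + 0 = -159*O)
(s(134, 1/(-94)) - 24493) + 6623 = (-159*134 - 24493) + 6623 = (-21306 - 24493) + 6623 = -45799 + 6623 = -39176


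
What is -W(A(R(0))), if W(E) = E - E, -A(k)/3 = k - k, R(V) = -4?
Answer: 0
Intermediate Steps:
A(k) = 0 (A(k) = -3*(k - k) = -3*0 = 0)
W(E) = 0
-W(A(R(0))) = -1*0 = 0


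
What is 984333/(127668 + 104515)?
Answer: 140619/33169 ≈ 4.2395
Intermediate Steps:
984333/(127668 + 104515) = 984333/232183 = 984333*(1/232183) = 140619/33169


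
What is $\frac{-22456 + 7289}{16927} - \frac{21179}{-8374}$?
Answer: $\frac{231488475}{141746698} \approx 1.6331$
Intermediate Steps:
$\frac{-22456 + 7289}{16927} - \frac{21179}{-8374} = \left(-15167\right) \frac{1}{16927} - - \frac{21179}{8374} = - \frac{15167}{16927} + \frac{21179}{8374} = \frac{231488475}{141746698}$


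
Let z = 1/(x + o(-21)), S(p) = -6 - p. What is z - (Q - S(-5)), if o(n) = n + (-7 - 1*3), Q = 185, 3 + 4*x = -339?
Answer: -43340/233 ≈ -186.01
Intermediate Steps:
x = -171/2 (x = -¾ + (¼)*(-339) = -¾ - 339/4 = -171/2 ≈ -85.500)
o(n) = -10 + n (o(n) = n + (-7 - 3) = n - 10 = -10 + n)
z = -2/233 (z = 1/(-171/2 + (-10 - 21)) = 1/(-171/2 - 31) = 1/(-233/2) = -2/233 ≈ -0.0085837)
z - (Q - S(-5)) = -2/233 - (185 - (-6 - 1*(-5))) = -2/233 - (185 - (-6 + 5)) = -2/233 - (185 - 1*(-1)) = -2/233 - (185 + 1) = -2/233 - 1*186 = -2/233 - 186 = -43340/233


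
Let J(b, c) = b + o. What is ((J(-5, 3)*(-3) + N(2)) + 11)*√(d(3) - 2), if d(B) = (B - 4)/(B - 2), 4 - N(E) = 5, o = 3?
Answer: 16*I*√3 ≈ 27.713*I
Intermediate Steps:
N(E) = -1 (N(E) = 4 - 1*5 = 4 - 5 = -1)
J(b, c) = 3 + b (J(b, c) = b + 3 = 3 + b)
d(B) = (-4 + B)/(-2 + B)
((J(-5, 3)*(-3) + N(2)) + 11)*√(d(3) - 2) = (((3 - 5)*(-3) - 1) + 11)*√((-4 + 3)/(-2 + 3) - 2) = ((-2*(-3) - 1) + 11)*√(-1/1 - 2) = ((6 - 1) + 11)*√(1*(-1) - 2) = (5 + 11)*√(-1 - 2) = 16*√(-3) = 16*(I*√3) = 16*I*√3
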